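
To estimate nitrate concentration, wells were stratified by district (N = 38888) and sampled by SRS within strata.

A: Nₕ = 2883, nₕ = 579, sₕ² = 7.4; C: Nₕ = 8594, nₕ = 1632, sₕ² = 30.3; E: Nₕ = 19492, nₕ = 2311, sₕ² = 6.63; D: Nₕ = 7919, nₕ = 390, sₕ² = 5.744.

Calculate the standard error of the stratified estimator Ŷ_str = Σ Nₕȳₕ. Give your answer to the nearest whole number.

1742

Var(Ŷ_str) = Σₕ Nₕ²(1 − fₕ)sₕ²/nₕ.
A: 2883²·(1 − 579/2883)·7.4/579 = 84894.64.
C: 8594²·(1 − 1632/8594)·30.3/1632 = 1.1108409 × 10^6.
E: 19492²·(1 − 2311/19492)·6.63/2311 = 960767.76.
D: 7919²·(1 − 390/7919)·5.744/390 = 878127.27.
Sum = 3.0346306 × 10^6.
SE = √(3.0346306 × 10^6) = 1742.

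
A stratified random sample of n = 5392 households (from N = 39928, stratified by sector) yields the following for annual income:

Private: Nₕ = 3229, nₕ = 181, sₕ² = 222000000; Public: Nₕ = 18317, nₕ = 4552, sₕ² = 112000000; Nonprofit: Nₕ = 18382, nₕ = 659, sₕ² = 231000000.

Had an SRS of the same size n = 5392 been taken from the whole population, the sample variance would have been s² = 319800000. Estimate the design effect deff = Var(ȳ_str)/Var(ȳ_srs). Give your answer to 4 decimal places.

1.6197

Var(ȳ_str) = Σ Wₕ²(1−fₕ)sₕ²/nₕ with Wₕ = Nₕ/39928:
  Private: (3229/39928)²·(1−181/3229)·222000000/181 = 7571.8551
  Public: (18317/39928)²·(1−4552/18317)·112000000/4552 = 3891.2687
  Nonprofit: (18382/39928)²·(1−659/18382)·231000000/659 = 71631.072
  → Var(ȳ_str) = 83094.196.
Var(ȳ_srs) = (1 − 5392/39928)·319800000/5392 = 51300.672.
deff = 83094.196 / 51300.672 = 1.6197.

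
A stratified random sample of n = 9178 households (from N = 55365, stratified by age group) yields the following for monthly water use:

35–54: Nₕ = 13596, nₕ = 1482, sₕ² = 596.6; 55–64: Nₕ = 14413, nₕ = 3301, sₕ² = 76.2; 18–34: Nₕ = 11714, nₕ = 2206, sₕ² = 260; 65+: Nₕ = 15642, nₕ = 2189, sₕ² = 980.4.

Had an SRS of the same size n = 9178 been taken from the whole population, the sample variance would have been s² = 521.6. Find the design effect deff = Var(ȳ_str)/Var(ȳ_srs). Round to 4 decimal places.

1.2205

Var(ȳ_str) = Σ Wₕ²(1−fₕ)sₕ²/nₕ with Wₕ = Nₕ/55365:
  35–54: (13596/55365)²·(1−1482/13596)·596.6/1482 = 0.021630331
  55–64: (14413/55365)²·(1−3301/14413)·76.2/3301 = 0.0012061059
  18–34: (11714/55365)²·(1−2206/11714)·260/2206 = 0.0042824433
  65+: (15642/55365)²·(1−2189/15642)·980.4/2189 = 0.030746689
  → Var(ȳ_str) = 0.057865569.
Var(ȳ_srs) = (1 − 9178/55365)·521.6/9178 = 0.047410439.
deff = 0.057865569 / 0.047410439 = 1.2205.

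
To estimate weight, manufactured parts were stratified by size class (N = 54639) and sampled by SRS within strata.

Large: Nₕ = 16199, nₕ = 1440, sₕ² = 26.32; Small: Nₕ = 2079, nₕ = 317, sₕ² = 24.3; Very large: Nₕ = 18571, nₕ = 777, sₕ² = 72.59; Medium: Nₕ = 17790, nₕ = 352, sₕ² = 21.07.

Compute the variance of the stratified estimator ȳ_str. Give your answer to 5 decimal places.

0.01812

Var(ȳ_str) = Σₕ Wₕ²(1 − fₕ)sₕ²/nₕ with Wₕ = Nₕ/N, N = 54639.
Large: Wₕ = 0.29647322; term = 0.29647322²·(1 − 0.08889438)·26.32/1440 = 0.001463737.
Small: Wₕ = 0.03804974; term = 0.03804974²·(1 − 0.15247715)·24.3/317 = 9.4059339 × 10^-5.
Very large: Wₕ = 0.33988543; term = 0.33988543²·(1 − 0.04183943)·72.59/777 = 0.01034092.
Medium: Wₕ = 0.32559161; term = 0.32559161²·(1 − 0.01978640)·21.07/352 = 0.0062199803.
Sum = 0.018118697.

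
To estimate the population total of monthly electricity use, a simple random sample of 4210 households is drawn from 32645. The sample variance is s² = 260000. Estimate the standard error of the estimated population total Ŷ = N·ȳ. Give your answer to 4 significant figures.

239400

Var(Ŷ) = N²·Var(ȳ) = N²·(1 − n/N)·s²/n.
f = 4210/32645 = 0.12896309; Var(ȳ) = 0.87103691·260000/4210 = 53.793253.
Var(Ŷ) = 32645² · 53.793253 = 5.7327256 × 10^10.
SE(Ŷ) = √(5.7327256 × 10^10) = 239400.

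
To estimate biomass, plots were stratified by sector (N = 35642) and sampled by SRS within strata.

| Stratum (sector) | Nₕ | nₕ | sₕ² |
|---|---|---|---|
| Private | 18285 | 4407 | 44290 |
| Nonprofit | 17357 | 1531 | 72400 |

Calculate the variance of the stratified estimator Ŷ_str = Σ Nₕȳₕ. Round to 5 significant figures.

Var(Ŷ_str) = Σₕ Nₕ²(1 − fₕ)sₕ²/nₕ.
Private: 18285²·(1 − 4407/18285)·44290/4407 = 2.5502601 × 10^9.
Nonprofit: 17357²·(1 − 1531/17357)·72400/1531 = 1.2990001 × 10^10.
Sum = 1.5540261 × 10^10.

1.5540 × 10^10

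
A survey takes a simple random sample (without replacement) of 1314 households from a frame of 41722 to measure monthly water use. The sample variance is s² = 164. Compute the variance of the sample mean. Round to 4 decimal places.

Under SRS without replacement, Var(ȳ) = (1 − f)·s²/n with f = n/N = 1314/41722 = 0.03149418.
Var(ȳ) = (1 − 0.03149418)·164/1314 = 0.96850582·0.12480974 = 0.12087896.

0.1209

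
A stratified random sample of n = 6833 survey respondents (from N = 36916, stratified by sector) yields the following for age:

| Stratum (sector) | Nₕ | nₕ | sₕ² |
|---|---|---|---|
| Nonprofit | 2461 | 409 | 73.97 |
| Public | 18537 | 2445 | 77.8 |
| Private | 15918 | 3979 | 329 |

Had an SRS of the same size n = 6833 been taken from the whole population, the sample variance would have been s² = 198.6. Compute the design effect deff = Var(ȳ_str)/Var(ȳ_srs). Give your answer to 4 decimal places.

0.8092

Var(ȳ_str) = Σ Wₕ²(1−fₕ)sₕ²/nₕ with Wₕ = Nₕ/36916:
  Nonprofit: (2461/36916)²·(1−409/2461)·73.97/409 = 6.7018084 × 10^-4
  Public: (18537/36916)²·(1−2445/18537)·77.8/2445 = 0.006964997
  Private: (15918/36916)²·(1−3979/15918)·329/3979 = 0.011530526
  → Var(ȳ_str) = 0.019165704.
Var(ȳ_srs) = (1 − 6833/36916)·198.6/6833 = 0.023685051.
deff = 0.019165704 / 0.023685051 = 0.8092.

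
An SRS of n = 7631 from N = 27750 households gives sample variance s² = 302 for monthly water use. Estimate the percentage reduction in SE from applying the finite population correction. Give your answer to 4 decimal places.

14.8525

f = n/N = 7631/27750 = 0.27499099.
SE_no-fpc = √(s²/n) = 0.19893571; SE_fpc = √((1−f)s²/n) = 0.1693887.
Ratio = √(1−f) = 0.85147461. Reduction = 100·(1 − 0.85147461) = 14.8525%.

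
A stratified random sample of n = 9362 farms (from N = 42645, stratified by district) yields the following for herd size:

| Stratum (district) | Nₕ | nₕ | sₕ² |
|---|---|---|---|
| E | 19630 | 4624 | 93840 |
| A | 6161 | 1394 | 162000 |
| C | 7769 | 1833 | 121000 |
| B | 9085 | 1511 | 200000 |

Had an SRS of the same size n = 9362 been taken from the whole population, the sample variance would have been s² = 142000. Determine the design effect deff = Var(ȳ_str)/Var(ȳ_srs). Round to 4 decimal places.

1.0007

Var(ȳ_str) = Σ Wₕ²(1−fₕ)sₕ²/nₕ with Wₕ = Nₕ/42645:
  E: (19630/42645)²·(1−4624/19630)·93840/4624 = 3.2871474
  A: (6161/42645)²·(1−1394/6161)·162000/1394 = 1.8767757
  C: (7769/42645)²·(1−1833/7769)·121000/1833 = 1.6739623
  B: (9085/42645)²·(1−1511/9085)·200000/1511 = 5.0081753
  → Var(ȳ_str) = 11.846061.
Var(ȳ_srs) = (1 − 9362/42645)·142000/9362 = 11.837883.
deff = 11.846061 / 11.837883 = 1.0007.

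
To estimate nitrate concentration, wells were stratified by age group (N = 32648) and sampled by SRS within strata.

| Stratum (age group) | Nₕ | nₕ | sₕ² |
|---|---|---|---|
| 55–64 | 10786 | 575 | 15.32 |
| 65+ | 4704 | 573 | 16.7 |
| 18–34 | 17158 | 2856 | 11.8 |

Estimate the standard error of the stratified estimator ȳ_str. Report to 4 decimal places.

0.0651

Var(ȳ_str) = Σₕ Wₕ²(1 − fₕ)sₕ²/nₕ with Wₕ = Nₕ/N, N = 32648.
55–64: Wₕ = 0.33037246; term = 0.33037246²·(1 − 0.05330985)·15.32/575 = 0.0027530015.
65+: Wₕ = 0.14408233; term = 0.14408233²·(1 − 0.12181122)·16.7/573 = 5.3133839 × 10^-4.
18–34: Wₕ = 0.52554521; term = 0.52554521²·(1 − 0.16645297)·11.8/2856 = 9.512049 × 10^-4.
Sum = 0.0042355448.
SE = √(0.0042355448) = 0.0651.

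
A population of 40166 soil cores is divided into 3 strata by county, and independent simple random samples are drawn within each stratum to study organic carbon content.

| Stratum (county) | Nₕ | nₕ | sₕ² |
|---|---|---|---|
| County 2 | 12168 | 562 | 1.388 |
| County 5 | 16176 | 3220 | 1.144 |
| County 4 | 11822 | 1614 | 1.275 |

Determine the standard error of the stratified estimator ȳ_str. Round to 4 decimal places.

0.0179

Var(ȳ_str) = Σₕ Wₕ²(1 − fₕ)sₕ²/nₕ with Wₕ = Nₕ/N, N = 40166.
County 2: Wₕ = 0.30294279; term = 0.30294279²·(1 − 0.04618672)·1.388/562 = 2.1619107 × 10^-4.
County 5: Wₕ = 0.40272868; term = 0.40272868²·(1 − 0.19906034)·1.144/3220 = 4.6152482 × 10^-5.
County 4: Wₕ = 0.29432854; term = 0.29432854²·(1 − 0.13652512)·1.275/1614 = 5.9090968 × 10^-5.
Sum = 3.2143452 × 10^-4.
SE = √(3.2143452 × 10^-4) = 0.0179.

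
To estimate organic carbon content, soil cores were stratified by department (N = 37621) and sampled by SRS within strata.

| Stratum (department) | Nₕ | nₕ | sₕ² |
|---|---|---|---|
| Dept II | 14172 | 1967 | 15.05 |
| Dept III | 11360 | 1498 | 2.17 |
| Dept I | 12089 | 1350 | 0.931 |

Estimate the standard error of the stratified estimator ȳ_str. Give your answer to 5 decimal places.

Var(ȳ_str) = Σₕ Wₕ²(1 − fₕ)sₕ²/nₕ with Wₕ = Nₕ/N, N = 37621.
Dept II: Wₕ = 0.37670450; term = 0.37670450²·(1 − 0.13879481)·15.05/1967 = 9.3506198 × 10^-4.
Dept III: Wₕ = 0.30195901; term = 0.30195901²·(1 − 0.13186620)·2.17/1498 = 1.1466492 × 10^-4.
Dept I: Wₕ = 0.32133649; term = 0.32133649²·(1 − 0.11167177)·0.931/1350 = 6.3257127 × 10^-5.
Sum = 0.001112984.
SE = √(0.001112984) = 0.03336.

0.03336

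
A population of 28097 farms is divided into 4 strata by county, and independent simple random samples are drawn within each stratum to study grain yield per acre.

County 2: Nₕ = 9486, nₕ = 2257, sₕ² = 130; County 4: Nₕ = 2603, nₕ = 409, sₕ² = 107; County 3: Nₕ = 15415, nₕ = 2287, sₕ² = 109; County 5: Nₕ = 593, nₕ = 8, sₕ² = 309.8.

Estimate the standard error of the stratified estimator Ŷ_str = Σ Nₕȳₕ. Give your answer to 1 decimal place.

Var(Ŷ_str) = Σₕ Nₕ²(1 − fₕ)sₕ²/nₕ.
County 2: 9486²·(1 − 2257/9486)·130/2257 = 3.9497821 × 10^6.
County 4: 2603²·(1 − 409/2603)·107/409 = 1.4940711 × 10^6.
County 3: 15415²·(1 − 2287/15415)·109/2287 = 9.6450044 × 10^6.
County 5: 593²·(1 − 8/593)·309.8/8 = 1.3433896 × 10^7.
Sum = 2.8522754 × 10^7.
SE = √(2.8522754 × 10^7) = 5340.7.

5340.7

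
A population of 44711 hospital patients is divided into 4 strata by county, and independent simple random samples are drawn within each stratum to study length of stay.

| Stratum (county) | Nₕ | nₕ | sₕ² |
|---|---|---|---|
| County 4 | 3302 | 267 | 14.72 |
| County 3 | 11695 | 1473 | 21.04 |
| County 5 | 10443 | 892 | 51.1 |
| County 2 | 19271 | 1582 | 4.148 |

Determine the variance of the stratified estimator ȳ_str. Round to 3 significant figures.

0.00444

Var(ȳ_str) = Σₕ Wₕ²(1 − fₕ)sₕ²/nₕ with Wₕ = Nₕ/N, N = 44711.
County 4: Wₕ = 0.07385207; term = 0.07385207²·(1 − 0.08086008)·14.72/267 = 2.7637805 × 10^-4.
County 3: Wₕ = 0.26156874; term = 0.26156874²·(1 − 0.12595126)·21.04/1473 = 8.5418182 × 10^-4.
County 5: Wₕ = 0.23356668; term = 0.23356668²·(1 − 0.08541607)·51.1/892 = 0.0028582578.
County 2: Wₕ = 0.43101250; term = 0.43101250²·(1 − 0.08209226)·4.148/1582 = 4.4710655 × 10^-4.
Sum = 0.0044359242.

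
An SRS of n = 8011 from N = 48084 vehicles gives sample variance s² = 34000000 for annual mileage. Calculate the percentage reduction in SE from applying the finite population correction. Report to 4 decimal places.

8.7095

f = n/N = 8011/48084 = 0.16660428.
SE_no-fpc = √(s²/n) = 65.147251; SE_fpc = √((1−f)s²/n) = 59.473258.
Ratio = √(1−f) = 0.91290510. Reduction = 100·(1 − 0.91290510) = 8.7095%.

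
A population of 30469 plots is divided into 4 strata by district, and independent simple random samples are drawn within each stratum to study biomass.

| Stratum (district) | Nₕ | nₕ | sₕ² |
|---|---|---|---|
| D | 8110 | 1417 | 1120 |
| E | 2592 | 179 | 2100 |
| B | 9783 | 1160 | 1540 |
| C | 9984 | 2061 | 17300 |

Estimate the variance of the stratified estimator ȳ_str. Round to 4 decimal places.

0.9611

Var(ȳ_str) = Σₕ Wₕ²(1 − fₕ)sₕ²/nₕ with Wₕ = Nₕ/N, N = 30469.
D: Wₕ = 0.26617217; term = 0.26617217²·(1 − 0.17472256)·1120/1417 = 0.046213988.
E: Wₕ = 0.08507007; term = 0.08507007²·(1 − 0.06905864)·2100/179 = 0.079039135.
B: Wₕ = 0.32108044; term = 0.32108044²·(1 − 0.11857303)·1540/1160 = 0.12063596.
C: Wₕ = 0.32767731; term = 0.32767731²·(1 − 0.20643029)·17300/2061 = 0.71523035.
Sum = 0.96111943.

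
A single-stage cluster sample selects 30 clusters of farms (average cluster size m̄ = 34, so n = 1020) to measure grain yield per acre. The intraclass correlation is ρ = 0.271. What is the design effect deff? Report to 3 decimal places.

9.943

deff = 1 + (34 − 1)·0.271 = 1 + 8.943 = 9.943.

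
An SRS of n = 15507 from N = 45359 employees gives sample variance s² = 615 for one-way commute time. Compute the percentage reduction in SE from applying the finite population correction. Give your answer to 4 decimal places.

f = n/N = 15507/45359 = 0.34187262.
SE_no-fpc = √(s²/n) = 0.19914695; SE_fpc = √((1−f)s²/n) = 0.16155807.
Ratio = √(1−f) = 0.81125051. Reduction = 100·(1 − 0.81125051) = 18.8749%.

18.8749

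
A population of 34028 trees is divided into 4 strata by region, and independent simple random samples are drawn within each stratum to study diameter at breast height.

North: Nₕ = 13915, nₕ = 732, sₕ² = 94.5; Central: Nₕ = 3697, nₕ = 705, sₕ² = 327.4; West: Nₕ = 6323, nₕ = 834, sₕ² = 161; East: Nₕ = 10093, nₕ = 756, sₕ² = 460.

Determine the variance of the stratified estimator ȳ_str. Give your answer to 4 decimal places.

0.0802

Var(ȳ_str) = Σₕ Wₕ²(1 − fₕ)sₕ²/nₕ with Wₕ = Nₕ/N, N = 34028.
North: Wₕ = 0.40892794; term = 0.40892794²·(1 − 0.05260510)·94.5/732 = 0.02045245.
Central: Wₕ = 0.10864582; term = 0.10864582²·(1 − 0.19069516)·327.4/705 = 0.0044363699.
West: Wₕ = 0.18581756; term = 0.18581756²·(1 − 0.13189941)·161/834 = 0.0057863326.
East: Wₕ = 0.29660868; term = 0.29660868²·(1 − 0.07490340)·460/756 = 0.049521161.
Sum = 0.080196314.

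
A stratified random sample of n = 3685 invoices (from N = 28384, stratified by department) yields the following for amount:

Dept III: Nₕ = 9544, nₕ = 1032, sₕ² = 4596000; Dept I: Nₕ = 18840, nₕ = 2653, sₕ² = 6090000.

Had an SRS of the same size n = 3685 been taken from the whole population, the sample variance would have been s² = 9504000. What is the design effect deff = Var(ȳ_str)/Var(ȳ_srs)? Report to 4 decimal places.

0.5873

Var(ȳ_str) = Σ Wₕ²(1−fₕ)sₕ²/nₕ with Wₕ = Nₕ/28384:
  Dept III: (9544/28384)²·(1−1032/9544)·4596000/1032 = 449.07117
  Dept I: (18840/28384)²·(1−2653/18840)·6090000/2653 = 868.92064
  → Var(ȳ_str) = 1317.9918.
Var(ȳ_srs) = (1 − 3685/28384)·9504000/3685 = 2244.2679.
deff = 1317.9918 / 2244.2679 = 0.5873.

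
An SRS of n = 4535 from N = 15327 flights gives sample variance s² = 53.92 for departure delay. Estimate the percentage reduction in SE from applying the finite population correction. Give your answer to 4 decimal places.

16.0883

f = n/N = 4535/15327 = 0.29588308.
SE_no-fpc = √(s²/n) = 0.10904011; SE_fpc = √((1−f)s²/n) = 0.091497386.
Ratio = √(1−f) = 0.83911675. Reduction = 100·(1 − 0.83911675) = 16.0883%.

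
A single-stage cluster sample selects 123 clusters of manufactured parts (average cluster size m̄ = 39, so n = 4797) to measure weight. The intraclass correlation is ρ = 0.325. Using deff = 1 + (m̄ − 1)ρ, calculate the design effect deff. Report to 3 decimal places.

deff = 1 + (39 − 1)·0.325 = 1 + 12.35 = 13.35.

13.350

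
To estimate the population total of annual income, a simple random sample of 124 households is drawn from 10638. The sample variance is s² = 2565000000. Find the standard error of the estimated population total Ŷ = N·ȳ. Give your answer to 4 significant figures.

Var(Ŷ) = N²·Var(ȳ) = N²·(1 − n/N)·s²/n.
f = 124/10638 = 0.01165633; Var(ȳ) = 0.98834367·2565000000/124 = 2.0444367 × 10^7.
Var(Ŷ) = 10638² · (2.0444367 × 10^7) = 2.3136286 × 10^15.
SE(Ŷ) = √(2.3136286 × 10^15) = 4.810 × 10^7.

4.810 × 10^7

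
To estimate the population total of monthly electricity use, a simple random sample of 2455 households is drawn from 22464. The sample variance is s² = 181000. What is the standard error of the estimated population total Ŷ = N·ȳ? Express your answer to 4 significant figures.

182000

Var(Ŷ) = N²·Var(ȳ) = N²·(1 − n/N)·s²/n.
f = 2455/22464 = 0.10928597; Var(ȳ) = 0.89071403·181000/2455 = 65.669751.
Var(Ŷ) = 22464² · 65.669751 = 3.3139012 × 10^10.
SE(Ŷ) = √(3.3139012 × 10^10) = 182000.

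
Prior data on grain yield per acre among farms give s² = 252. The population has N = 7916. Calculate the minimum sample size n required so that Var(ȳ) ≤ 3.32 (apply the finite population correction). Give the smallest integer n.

76

Without fpc, n₀ = s²/D = 252/3.32 = 75.9036.
With fpc, (1 − n/N)·s²/n ≤ D requires n ≥ n₀/(1 + n₀/N) = 75.9036/(1 + 75.9036/7916) = 75.1827.
Rounding up, n = 76.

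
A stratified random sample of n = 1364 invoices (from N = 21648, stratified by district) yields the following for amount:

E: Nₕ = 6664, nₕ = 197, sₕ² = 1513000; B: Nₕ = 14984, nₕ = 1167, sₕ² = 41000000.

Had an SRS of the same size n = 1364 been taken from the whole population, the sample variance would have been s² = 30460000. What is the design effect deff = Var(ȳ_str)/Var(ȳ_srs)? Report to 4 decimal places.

Var(ȳ_str) = Σ Wₕ²(1−fₕ)sₕ²/nₕ with Wₕ = Nₕ/21648:
  E: (6664/21648)²·(1−197/6664)·1513000/197 = 706.27688
  B: (14984/21648)²·(1−1167/14984)·41000000/1167 = 15520.974
  → Var(ȳ_str) = 16227.251.
Var(ȳ_srs) = (1 − 1364/21648)·30460000/1364 = 20924.32.
deff = 16227.251 / 20924.32 = 0.7755.

0.7755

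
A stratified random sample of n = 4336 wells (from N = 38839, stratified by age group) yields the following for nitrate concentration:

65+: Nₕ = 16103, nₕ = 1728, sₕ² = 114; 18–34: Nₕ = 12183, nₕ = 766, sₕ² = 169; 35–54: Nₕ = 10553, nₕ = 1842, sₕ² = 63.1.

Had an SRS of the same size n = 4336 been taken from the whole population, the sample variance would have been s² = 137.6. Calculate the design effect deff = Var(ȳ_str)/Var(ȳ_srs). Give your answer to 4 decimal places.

Var(ȳ_str) = Σ Wₕ²(1−fₕ)sₕ²/nₕ with Wₕ = Nₕ/38839:
  65+: (16103/38839)²·(1−1728/16103)·114/1728 = 0.01012371
  18–34: (12183/38839)²·(1−766/12183)·169/766 = 0.020343614
  35–54: (10553/38839)²·(1−1842/10553)·63.1/1842 = 0.0020876015
  → Var(ȳ_str) = 0.032554926.
Var(ȳ_srs) = (1 − 4336/38839)·137.6/4336 = 0.028191487.
deff = 0.032554926 / 0.028191487 = 1.1548.

1.1548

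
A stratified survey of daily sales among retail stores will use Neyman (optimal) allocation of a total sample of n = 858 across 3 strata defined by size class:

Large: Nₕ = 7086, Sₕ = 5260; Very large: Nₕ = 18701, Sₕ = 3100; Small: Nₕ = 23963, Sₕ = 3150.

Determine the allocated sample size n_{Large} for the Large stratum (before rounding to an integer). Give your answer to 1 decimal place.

Neyman allocation: nₕ = n·NₕSₕ / Σⱼ NⱼSⱼ.
Σ NⱼSⱼ = 7086·5260 + 18701·3100 + 23963·3150 = 1.7072891 × 10^8.
n_{Large} = 858·7086·5260 / (1.7072891 × 10^8) = 187.3.

187.3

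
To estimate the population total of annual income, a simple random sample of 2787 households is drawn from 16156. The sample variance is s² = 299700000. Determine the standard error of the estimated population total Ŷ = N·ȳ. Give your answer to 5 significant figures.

Var(Ŷ) = N²·Var(ȳ) = N²·(1 − n/N)·s²/n.
f = 2787/16156 = 0.17250557; Var(ȳ) = 0.82749443·299700000/2787 = 88984.6.
Var(Ŷ) = 16156² · 88984.6 = 2.3226434 × 10^13.
SE(Ŷ) = √(2.3226434 × 10^13) = 4.8194 × 10^6.

4.8194 × 10^6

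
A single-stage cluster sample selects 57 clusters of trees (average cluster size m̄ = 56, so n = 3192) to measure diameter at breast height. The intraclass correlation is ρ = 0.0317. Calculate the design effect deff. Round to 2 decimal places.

2.74

deff = 1 + (56 − 1)·0.0317 = 1 + 1.7435 = 2.7435.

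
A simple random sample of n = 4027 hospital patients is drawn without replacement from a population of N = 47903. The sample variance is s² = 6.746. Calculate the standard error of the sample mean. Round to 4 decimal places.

0.0392

Under SRS without replacement, Var(ȳ) = (1 − f)·s²/n with f = n/N = 4027/47903 = 0.08406572.
Var(ȳ) = (1 − 0.08406572)·6.746/4027 = 0.91593428·0.0016751925 = 0.0015343662.
SE(ȳ) = √(0.0015343662) = 0.0392.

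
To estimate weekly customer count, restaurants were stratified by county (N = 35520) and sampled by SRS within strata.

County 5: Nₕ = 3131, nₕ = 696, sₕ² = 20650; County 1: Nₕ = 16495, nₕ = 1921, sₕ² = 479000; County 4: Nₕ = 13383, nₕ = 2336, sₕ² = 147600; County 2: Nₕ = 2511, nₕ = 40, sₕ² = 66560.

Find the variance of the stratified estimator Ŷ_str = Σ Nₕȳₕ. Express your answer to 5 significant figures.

Var(Ŷ_str) = Σₕ Nₕ²(1 − fₕ)sₕ²/nₕ.
County 5: 3131²·(1 − 696/3131)·20650/696 = 2.2620013 × 10^8.
County 1: 16495²·(1 − 1921/16495)·479000/1921 = 5.9943105 × 10^10.
County 4: 13383²·(1 − 2336/13383)·147600/2336 = 9.3413867 × 10^9.
County 2: 2511²·(1 − 40/2511)·66560/40 = 1.0324589 × 10^10.
Sum = 7.9835281 × 10^10.

7.9835 × 10^10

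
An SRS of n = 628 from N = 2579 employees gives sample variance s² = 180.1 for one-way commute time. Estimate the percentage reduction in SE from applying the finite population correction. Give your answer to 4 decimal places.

13.0233

f = n/N = 628/2579 = 0.24350523.
SE_no-fpc = √(s²/n) = 0.53552165; SE_fpc = √((1−f)s²/n) = 0.4657791.
Ratio = √(1−f) = 0.86976708. Reduction = 100·(1 − 0.86976708) = 13.0233%.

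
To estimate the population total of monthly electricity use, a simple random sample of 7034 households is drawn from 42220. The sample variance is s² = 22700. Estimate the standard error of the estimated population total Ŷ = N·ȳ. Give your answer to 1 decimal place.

Var(Ŷ) = N²·Var(ȳ) = N²·(1 − n/N)·s²/n.
f = 7034/42220 = 0.16660351; Var(ȳ) = 0.83339649·22700/7034 = 2.6895224.
Var(Ŷ) = 42220² · 2.6895224 = 4.7941501 × 10^9.
SE(Ŷ) = √(4.7941501 × 10^9) = 69239.8.

69239.8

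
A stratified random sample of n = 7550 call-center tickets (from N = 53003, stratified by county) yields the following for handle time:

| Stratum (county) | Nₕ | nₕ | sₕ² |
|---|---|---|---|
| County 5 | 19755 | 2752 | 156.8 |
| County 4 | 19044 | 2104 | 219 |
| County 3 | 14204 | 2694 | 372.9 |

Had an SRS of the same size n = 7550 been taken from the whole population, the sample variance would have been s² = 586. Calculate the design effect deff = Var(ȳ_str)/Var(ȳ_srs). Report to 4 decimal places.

0.4030

Var(ȳ_str) = Σ Wₕ²(1−fₕ)sₕ²/nₕ with Wₕ = Nₕ/53003:
  County 5: (19755/53003)²·(1−2752/19755)·156.8/2752 = 0.006812387
  County 4: (19044/53003)²·(1−2104/19044)·219/2104 = 0.011952784
  County 3: (14204/53003)²·(1−2694/14204)·372.9/2694 = 0.0080552658
  → Var(ȳ_str) = 0.026820437.
Var(ȳ_srs) = (1 − 7550/53003)·586/7550 = 0.066559916.
deff = 0.026820437 / 0.066559916 = 0.4030.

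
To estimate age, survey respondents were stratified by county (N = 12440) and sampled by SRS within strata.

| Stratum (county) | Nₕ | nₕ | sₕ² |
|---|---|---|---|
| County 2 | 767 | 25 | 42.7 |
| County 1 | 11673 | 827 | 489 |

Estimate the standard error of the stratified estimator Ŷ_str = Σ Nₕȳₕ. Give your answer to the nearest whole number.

Var(Ŷ_str) = Σₕ Nₕ²(1 − fₕ)sₕ²/nₕ.
County 2: 767²·(1 − 25/767)·42.7/25 = 972046.71.
County 1: 11673²·(1 − 827/11673)·489/827 = 7.4860967 × 10^7.
Sum = 7.5833014 × 10^7.
SE = √(7.5833014 × 10^7) = 8708.

8708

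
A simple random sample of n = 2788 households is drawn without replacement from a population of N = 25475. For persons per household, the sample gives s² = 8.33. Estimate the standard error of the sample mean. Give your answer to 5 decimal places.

Under SRS without replacement, Var(ȳ) = (1 − f)·s²/n with f = n/N = 2788/25475 = 0.10944063.
Var(ȳ) = (1 − 0.10944063)·8.33/2788 = 0.89055937·0.0029878049 = 0.0026608176.
SE(ȳ) = √(0.0026608176) = 0.05158.

0.05158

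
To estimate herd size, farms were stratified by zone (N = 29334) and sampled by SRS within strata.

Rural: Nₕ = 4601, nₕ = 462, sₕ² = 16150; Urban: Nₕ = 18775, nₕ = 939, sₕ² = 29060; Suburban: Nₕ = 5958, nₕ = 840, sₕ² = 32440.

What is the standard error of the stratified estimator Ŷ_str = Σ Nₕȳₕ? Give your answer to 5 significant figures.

Var(Ŷ_str) = Σₕ Nₕ²(1 − fₕ)sₕ²/nₕ.
Rural: 4601²·(1 − 462/4601)·16150/462 = 6.6569947 × 10^8.
Urban: 18775²·(1 − 939/18775)·29060/939 = 1.0363523 × 10^10.
Suburban: 5958²·(1 − 840/5958)·32440/840 = 1.1776123 × 10^9.
Sum = 1.2206835 × 10^10.
SE = √(1.2206835 × 10^10) = 110480.

110480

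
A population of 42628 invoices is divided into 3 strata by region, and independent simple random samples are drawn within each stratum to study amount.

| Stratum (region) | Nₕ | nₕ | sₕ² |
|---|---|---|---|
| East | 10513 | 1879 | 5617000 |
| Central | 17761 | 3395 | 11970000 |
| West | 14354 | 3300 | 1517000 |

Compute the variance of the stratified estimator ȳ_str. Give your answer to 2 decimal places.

Var(ȳ_str) = Σₕ Wₕ²(1 − fₕ)sₕ²/nₕ with Wₕ = Nₕ/N, N = 42628.
East: Wₕ = 0.24662194; term = 0.24662194²·(1 − 0.17873109)·5617000/1879 = 149.32291.
Central: Wₕ = 0.41665103; term = 0.41665103²·(1 − 0.19114915)·11970000/3395 = 495.07128.
West: Wₕ = 0.33672703; term = 0.33672703²·(1 − 0.22990107)·1517000/3300 = 40.139701.
Sum = 684.53389.

684.53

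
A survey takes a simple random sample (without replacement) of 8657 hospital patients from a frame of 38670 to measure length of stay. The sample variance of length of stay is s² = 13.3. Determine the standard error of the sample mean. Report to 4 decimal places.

Under SRS without replacement, Var(ȳ) = (1 − f)·s²/n with f = n/N = 8657/38670 = 0.22386863.
Var(ȳ) = (1 − 0.22386863)·13.3/8657 = 0.77613137·0.001536329 = 0.0011923931.
SE(ȳ) = √(0.0011923931) = 0.0345.

0.0345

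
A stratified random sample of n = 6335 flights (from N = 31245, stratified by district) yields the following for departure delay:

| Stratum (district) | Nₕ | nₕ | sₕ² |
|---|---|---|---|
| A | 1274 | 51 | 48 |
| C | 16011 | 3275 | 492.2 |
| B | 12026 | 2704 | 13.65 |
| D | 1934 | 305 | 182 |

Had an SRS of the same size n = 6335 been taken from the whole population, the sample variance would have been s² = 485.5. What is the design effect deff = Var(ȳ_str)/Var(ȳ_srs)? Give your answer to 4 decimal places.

0.5794

Var(ȳ_str) = Σ Wₕ²(1−fₕ)sₕ²/nₕ with Wₕ = Nₕ/31245:
  A: (1274/31245)²·(1−51/1274)·48/51 = 0.0015021244
  C: (16011/31245)²·(1−3275/16011)·492.2/3275 = 0.031392128
  B: (12026/31245)²·(1−2704/12026)·13.65/2704 = 5.7968919 × 10^-4
  D: (1934/31245)²·(1−305/1934)·182/305 = 0.0019256974
  → Var(ȳ_str) = 0.035399639.
Var(ȳ_srs) = (1 − 6335/31245)·485.5/6335 = 0.061099241.
deff = 0.035399639 / 0.061099241 = 0.5794.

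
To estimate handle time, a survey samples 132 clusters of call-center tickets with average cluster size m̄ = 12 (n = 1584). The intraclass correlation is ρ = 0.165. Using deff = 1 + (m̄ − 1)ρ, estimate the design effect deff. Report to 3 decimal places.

deff = 1 + (12 − 1)·0.165 = 1 + 1.815 = 2.815.

2.815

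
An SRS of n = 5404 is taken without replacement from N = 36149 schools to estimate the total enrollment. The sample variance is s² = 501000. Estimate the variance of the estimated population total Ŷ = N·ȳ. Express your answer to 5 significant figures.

Var(Ŷ) = N²·Var(ȳ) = N²·(1 − n/N)·s²/n.
f = 5404/36149 = 0.14949238; Var(ȳ) = 0.85050762·501000/5404 = 78.8498.
Var(Ŷ) = 36149² · 78.8498 = 1.0303699 × 10^11.

1.0304 × 10^11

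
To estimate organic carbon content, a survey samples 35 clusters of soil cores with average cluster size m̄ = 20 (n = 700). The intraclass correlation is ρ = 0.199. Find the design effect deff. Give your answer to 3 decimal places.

4.781

deff = 1 + (20 − 1)·0.199 = 1 + 3.781 = 4.781.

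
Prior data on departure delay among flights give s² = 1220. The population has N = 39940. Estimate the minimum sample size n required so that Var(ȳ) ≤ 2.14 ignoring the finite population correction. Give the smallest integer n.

Without fpc, n₀ = s²/D = 1220/2.14 = 570.0935.
Rounding up, n = 571.

571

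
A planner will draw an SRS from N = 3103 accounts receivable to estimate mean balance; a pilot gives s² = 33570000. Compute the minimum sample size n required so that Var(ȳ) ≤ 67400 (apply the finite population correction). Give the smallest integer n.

430

Without fpc, n₀ = s²/D = 33570000/67400 = 498.0712.
With fpc, (1 − n/N)·s²/n ≤ D requires n ≥ n₀/(1 + n₀/N) = 498.0712/(1 + 498.0712/3103) = 429.1820.
Rounding up, n = 430.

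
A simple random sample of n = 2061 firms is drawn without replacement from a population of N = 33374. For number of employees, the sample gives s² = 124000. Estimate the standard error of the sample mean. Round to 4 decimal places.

7.5133

Under SRS without replacement, Var(ȳ) = (1 − f)·s²/n with f = n/N = 2061/33374 = 0.06175466.
Var(ȳ) = (1 − 0.06175466)·124000/2061 = 0.93824534·60.164968 = 56.449501.
SE(ȳ) = √(56.449501) = 7.5133.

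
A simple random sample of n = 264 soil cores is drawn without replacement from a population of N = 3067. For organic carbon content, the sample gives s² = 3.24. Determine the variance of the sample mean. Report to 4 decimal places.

0.0112

Under SRS without replacement, Var(ȳ) = (1 − f)·s²/n with f = n/N = 264/3067 = 0.08607760.
Var(ȳ) = (1 − 0.08607760)·3.24/264 = 0.91392240·0.012272727 = 0.01121632.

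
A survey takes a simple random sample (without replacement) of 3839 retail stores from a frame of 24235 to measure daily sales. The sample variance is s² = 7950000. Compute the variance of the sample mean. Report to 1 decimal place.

Under SRS without replacement, Var(ȳ) = (1 − f)·s²/n with f = n/N = 3839/24235 = 0.15840726.
Var(ȳ) = (1 − 0.15840726)·7950000/3839 = 0.84159274·2070.8518 = 1742.8138.

1742.8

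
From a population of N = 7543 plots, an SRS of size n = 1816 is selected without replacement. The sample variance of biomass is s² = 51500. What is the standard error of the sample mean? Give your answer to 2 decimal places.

Under SRS without replacement, Var(ȳ) = (1 − f)·s²/n with f = n/N = 1816/7543 = 0.24075302.
Var(ȳ) = (1 − 0.24075302)·51500/1816 = 0.75924698·28.359031 = 21.531509.
SE(ȳ) = √(21.531509) = 4.64.

4.64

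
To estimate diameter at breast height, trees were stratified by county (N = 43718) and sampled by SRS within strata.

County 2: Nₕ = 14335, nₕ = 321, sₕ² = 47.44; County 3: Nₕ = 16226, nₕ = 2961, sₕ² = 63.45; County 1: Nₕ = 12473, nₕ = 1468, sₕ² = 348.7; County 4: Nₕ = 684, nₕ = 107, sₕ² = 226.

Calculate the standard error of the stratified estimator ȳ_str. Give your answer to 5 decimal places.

0.18826

Var(ȳ_str) = Σₕ Wₕ²(1 − fₕ)sₕ²/nₕ with Wₕ = Nₕ/N, N = 43718.
County 2: Wₕ = 0.32789698; term = 0.32789698²·(1 − 0.02239275)·47.44/321 = 0.015533842.
County 3: Wₕ = 0.37115147; term = 0.37115147²·(1 − 0.18248490)·63.45/2961 = 0.0024131892.
County 1: Wₕ = 0.28530582; term = 0.28530582²·(1 − 0.11769422)·348.7/1468 = 0.0170595.
County 4: Wₕ = 0.01564573; term = 0.01564573²·(1 − 0.15643275)·226/107 = 4.3615013 × 10^-4.
Sum = 0.035442681.
SE = √(0.035442681) = 0.18826.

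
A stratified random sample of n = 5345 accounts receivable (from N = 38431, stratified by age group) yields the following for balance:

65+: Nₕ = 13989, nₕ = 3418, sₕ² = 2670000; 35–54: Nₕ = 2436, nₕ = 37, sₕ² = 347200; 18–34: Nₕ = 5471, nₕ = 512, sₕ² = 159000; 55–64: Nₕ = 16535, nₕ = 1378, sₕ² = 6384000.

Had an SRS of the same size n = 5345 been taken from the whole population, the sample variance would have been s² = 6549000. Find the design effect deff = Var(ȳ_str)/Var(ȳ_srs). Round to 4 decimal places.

Var(ȳ_str) = Σ Wₕ²(1−fₕ)sₕ²/nₕ with Wₕ = Nₕ/38431:
  65+: (13989/38431)²·(1−3418/13989)·2670000/3418 = 78.212934
  35–54: (2436/38431)²·(1−37/2436)·347200/37 = 37.129761
  18–34: (5471/38431)²·(1−512/5471)·159000/512 = 5.7045924
  55–64: (16535/38431)²·(1−1378/16535)·6384000/1378 = 786.1361
  → Var(ȳ_str) = 907.18339.
Var(ȳ_srs) = (1 − 5345/38431)·6549000/5345 = 1054.8479.
deff = 907.18339 / 1054.8479 = 0.8600.

0.8600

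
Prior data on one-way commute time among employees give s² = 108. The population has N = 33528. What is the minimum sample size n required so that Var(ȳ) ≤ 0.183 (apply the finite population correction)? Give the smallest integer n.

580

Without fpc, n₀ = s²/D = 108/0.183 = 590.1639.
With fpc, (1 − n/N)·s²/n ≤ D requires n ≥ n₀/(1 + n₀/N) = 590.1639/(1 + 590.1639/33528) = 579.9555.
Rounding up, n = 580.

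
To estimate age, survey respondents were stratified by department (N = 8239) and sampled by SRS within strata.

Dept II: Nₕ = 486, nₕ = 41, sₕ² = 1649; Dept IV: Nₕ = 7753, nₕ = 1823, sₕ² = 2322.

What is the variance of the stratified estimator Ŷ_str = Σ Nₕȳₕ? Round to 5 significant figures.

Var(Ŷ_str) = Σₕ Nₕ²(1 − fₕ)sₕ²/nₕ.
Dept II: 486²·(1 − 41/486)·1649/41 = 8.6982739 × 10^6.
Dept IV: 7753²·(1 − 1823/7753)·2322/1823 = 5.8559859 × 10^7.
Sum = 6.7258133 × 10^7.

6.7258 × 10^7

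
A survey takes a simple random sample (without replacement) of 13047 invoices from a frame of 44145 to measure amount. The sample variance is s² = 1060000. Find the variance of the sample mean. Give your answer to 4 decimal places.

57.2330

Under SRS without replacement, Var(ȳ) = (1 − f)·s²/n with f = n/N = 13047/44145 = 0.29554876.
Var(ȳ) = (1 − 0.29554876)·1060000/13047 = 0.70445124·81.244731 = 57.232951.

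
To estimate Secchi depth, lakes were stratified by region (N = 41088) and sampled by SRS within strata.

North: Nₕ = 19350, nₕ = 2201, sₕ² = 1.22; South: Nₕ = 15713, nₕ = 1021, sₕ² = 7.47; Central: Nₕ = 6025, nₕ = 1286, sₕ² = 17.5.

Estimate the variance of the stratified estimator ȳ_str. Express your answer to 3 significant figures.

0.00134

Var(ȳ_str) = Σₕ Wₕ²(1 − fₕ)sₕ²/nₕ with Wₕ = Nₕ/N, N = 41088.
North: Wₕ = 0.47094042; term = 0.47094042²·(1 − 0.11374677)·1.22/2201 = 1.0895058 × 10^-4.
South: Wₕ = 0.38242309; term = 0.38242309²·(1 − 0.06497804)·7.47/1021 = 0.0010004719.
Central: Wₕ = 0.14663649; term = 0.14663649²·(1 − 0.21344398)·17.5/1286 = 2.3014992 × 10^-4.
Sum = 0.0013395724.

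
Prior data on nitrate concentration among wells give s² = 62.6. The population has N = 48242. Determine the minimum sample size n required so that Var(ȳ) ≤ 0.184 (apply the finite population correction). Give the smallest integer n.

338

Without fpc, n₀ = s²/D = 62.6/0.184 = 340.2174.
With fpc, (1 − n/N)·s²/n ≤ D requires n ≥ n₀/(1 + n₀/N) = 340.2174/(1 + 340.2174/48242) = 337.8349.
Rounding up, n = 338.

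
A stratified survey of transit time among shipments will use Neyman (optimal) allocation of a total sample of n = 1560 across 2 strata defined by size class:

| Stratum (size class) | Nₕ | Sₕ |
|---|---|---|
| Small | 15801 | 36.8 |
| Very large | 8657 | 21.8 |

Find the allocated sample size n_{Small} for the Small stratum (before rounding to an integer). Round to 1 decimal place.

1177.8

Neyman allocation: nₕ = n·NₕSₕ / Σⱼ NⱼSⱼ.
Σ NⱼSⱼ = 15801·36.8 + 8657·21.8 = 770199.4.
n_{Small} = 1560·15801·36.8 / 770199.4 = 1177.8.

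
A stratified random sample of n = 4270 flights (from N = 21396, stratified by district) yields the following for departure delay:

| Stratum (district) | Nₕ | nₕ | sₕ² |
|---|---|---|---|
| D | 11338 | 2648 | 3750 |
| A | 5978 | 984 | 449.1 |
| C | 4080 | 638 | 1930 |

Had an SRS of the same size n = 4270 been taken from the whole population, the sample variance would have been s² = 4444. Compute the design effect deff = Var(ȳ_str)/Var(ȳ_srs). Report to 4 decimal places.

Var(ȳ_str) = Σ Wₕ²(1−fₕ)sₕ²/nₕ with Wₕ = Nₕ/21396:
  D: (11338/21396)²·(1−2648/11338)·3750/2648 = 0.30479254
  A: (5978/21396)²·(1−984/5978)·449.1/984 = 0.029763721
  C: (4080/21396)²·(1−638/4080)·1930/638 = 0.092798826
  → Var(ȳ_str) = 0.42735509.
Var(ȳ_srs) = (1 − 4270/21396)·4444/4270 = 0.83304704.
deff = 0.42735509 / 0.83304704 = 0.5130.

0.5130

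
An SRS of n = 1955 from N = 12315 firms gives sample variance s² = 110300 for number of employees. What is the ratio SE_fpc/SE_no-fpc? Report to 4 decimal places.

0.9172

f = n/N = 1955/12315 = 0.15874949.
SE_no-fpc = √(s²/n) = 7.5112873; SE_fpc = √((1−f)s²/n) = 6.8893309.
Ratio = √(1−f) = 0.91719709.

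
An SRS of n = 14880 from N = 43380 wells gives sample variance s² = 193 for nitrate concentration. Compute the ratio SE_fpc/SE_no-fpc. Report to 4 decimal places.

f = n/N = 14880/43380 = 0.34301521.
SE_no-fpc = √(s²/n) = 0.1138878; SE_fpc = √((1−f)s²/n) = 0.092311295.
Ratio = √(1−f) = 0.81054598.

0.8105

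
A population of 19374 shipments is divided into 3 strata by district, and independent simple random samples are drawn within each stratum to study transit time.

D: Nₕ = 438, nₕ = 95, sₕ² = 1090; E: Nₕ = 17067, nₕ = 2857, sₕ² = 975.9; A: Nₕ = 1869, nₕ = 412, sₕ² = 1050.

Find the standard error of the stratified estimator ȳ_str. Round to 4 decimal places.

Var(ȳ_str) = Σₕ Wₕ²(1 − fₕ)sₕ²/nₕ with Wₕ = Nₕ/N, N = 19374.
D: Wₕ = 0.02260762; term = 0.02260762²·(1 − 0.21689498)·1090/95 = 0.0045923241.
E: Wₕ = 0.88092289; term = 0.88092289²·(1 − 0.16739907)·975.9/2857 = 0.22070275.
A: Wₕ = 0.09646950; term = 0.09646950²·(1 − 0.22043874)·1050/412 = 0.01848938.
Sum = 0.24378445.
SE = √(0.24378445) = 0.4937.

0.4937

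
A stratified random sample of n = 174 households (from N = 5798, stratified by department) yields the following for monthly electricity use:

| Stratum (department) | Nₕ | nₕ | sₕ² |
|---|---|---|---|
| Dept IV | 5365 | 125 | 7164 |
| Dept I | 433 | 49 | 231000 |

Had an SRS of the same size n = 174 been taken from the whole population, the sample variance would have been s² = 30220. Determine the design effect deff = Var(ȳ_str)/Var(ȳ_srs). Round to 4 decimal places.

Var(ȳ_str) = Σ Wₕ²(1−fₕ)sₕ²/nₕ with Wₕ = Nₕ/5798:
  Dept IV: (5365/5798)²·(1−125/5365)·7164/125 = 47.928094
  Dept I: (433/5798)²·(1−49/433)·231000/49 = 23.317318
  → Var(ȳ_str) = 71.245412.
Var(ȳ_srs) = (1 − 174/5798)·30220/174 = 168.46602.
deff = 71.245412 / 168.46602 = 0.4229.

0.4229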